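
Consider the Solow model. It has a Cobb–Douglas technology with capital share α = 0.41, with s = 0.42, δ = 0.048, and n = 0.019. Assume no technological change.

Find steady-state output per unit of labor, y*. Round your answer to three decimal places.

y* = 3.581

Steady state requires s·f(k) = (n + δ)·k, i.e. s·k^α = (n + δ)·k.
Dividing both sides by k: k^(1−α) = s / (n + δ).
k^0.59 = 0.42 / (0.019 + 0.048) = 0.42 / 0.067 = 6.2687
k* = 6.2687^(1/0.59) ≈ 22.4465
y* = (k*)^α = 22.4465^0.41 ≈ 3.5807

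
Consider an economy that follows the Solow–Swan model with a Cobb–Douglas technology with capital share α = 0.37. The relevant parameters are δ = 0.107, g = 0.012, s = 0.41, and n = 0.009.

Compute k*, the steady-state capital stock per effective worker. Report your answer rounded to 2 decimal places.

At the steady state, Δk = 0, so s·k^α = (n + g + δ)·k.
Rearranging, k^(1−α) = s / (n + g + δ).
k^0.63 = 0.41 / (0.009 + 0.012 + 0.107) = 0.41 / 0.128 = 3.2031
k* = 3.2031^(1/0.63) ≈ 6.3459

k* = 6.35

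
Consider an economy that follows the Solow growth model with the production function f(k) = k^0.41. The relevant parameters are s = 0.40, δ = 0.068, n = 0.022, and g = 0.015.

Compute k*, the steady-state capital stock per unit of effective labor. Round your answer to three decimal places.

At the steady state, Δk = 0, so s·k^α = (n + g + δ)·k.
Rearranging, k^(1−α) = s / (n + g + δ).
k^0.59 = 0.40 / (0.022 + 0.015 + 0.068) = 0.40 / 0.105 = 3.8095
k* = 3.8095^(1/0.59) ≈ 9.6499

k* ≈ 9.650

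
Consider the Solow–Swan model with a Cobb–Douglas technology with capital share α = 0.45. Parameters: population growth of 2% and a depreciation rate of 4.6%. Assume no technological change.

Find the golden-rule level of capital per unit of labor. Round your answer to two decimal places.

The golden rule sets f'(k) = n + δ, i.e. α·k^(α−1) = n + δ.
So k^(1−α) = α / (n + δ) = 0.45 / 0.066 = 6.8182.
k_gold = 6.8182^(1/0.55) ≈ 32.7916

k_gold ≈ 32.79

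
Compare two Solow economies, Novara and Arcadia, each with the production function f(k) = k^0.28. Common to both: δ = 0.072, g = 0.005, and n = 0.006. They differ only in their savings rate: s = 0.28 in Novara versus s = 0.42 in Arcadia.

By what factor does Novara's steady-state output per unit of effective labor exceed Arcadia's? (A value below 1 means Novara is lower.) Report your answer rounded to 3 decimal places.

ratio ≈ 0.854

Steady-state y* = [s/(n + g + δ)]^(α/(1−α)), so the ratio is [ (s_N/(n + g + δ)_N) / (s_A/(n + g + δ)_A) ]^0.3889.
s_N/(n + g + δ)_N = 0.28/0.083 = 3.3735; s_A/(n + g + δ)_A = 0.42/0.083 = 5.0602.
Ratio = (3.3735/5.0602)^0.3889 = 0.6667^0.3889 ≈ 0.8541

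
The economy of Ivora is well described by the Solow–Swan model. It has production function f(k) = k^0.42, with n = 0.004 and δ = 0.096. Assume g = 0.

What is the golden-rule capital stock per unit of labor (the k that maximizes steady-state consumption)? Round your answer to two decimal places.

The golden rule sets f'(k) = n + δ, i.e. α·k^(α−1) = n + δ.
So k^(1−α) = α / (n + δ) = 0.42 / 0.100 = 4.2000.
k_gold = 4.2000^(1/0.58) ≈ 11.8732

k_gold ≈ 11.87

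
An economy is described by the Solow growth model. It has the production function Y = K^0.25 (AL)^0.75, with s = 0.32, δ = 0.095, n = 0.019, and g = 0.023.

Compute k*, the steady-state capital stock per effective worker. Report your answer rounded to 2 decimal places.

Steady state requires s·f(k) = (n + g + δ)·k, i.e. s·k^α = (n + g + δ)·k.
Dividing both sides by k: k^(1−α) = s / (n + g + δ).
k^0.75 = 0.32 / (0.019 + 0.023 + 0.095) = 0.32 / 0.137 = 2.3358
k* = 2.3358^(1/0.75) ≈ 3.0992

k* = 3.10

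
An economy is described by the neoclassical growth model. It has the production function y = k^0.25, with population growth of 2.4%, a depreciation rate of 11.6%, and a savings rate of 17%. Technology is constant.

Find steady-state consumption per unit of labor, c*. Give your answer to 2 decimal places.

c* ≈ 0.89

In steady state, investment equals break-even investment: s·k^α = (n + δ)·k.
Dividing both sides by k: k^(1−α) = s / (n + δ).
k^0.75 = 0.17 / (0.024 + 0.116) = 0.17 / 0.140 = 1.2143
k* = 1.2143^(1/0.75) ≈ 1.2955
y* = (k*)^α = 1.2955^0.25 ≈ 1.0669
c* = (1 − s)·y* = (1 − 0.17) × 1.0669 ≈ 0.8855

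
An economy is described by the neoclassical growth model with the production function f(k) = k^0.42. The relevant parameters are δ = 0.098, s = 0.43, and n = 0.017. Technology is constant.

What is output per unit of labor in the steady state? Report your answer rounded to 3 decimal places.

y* ≈ 2.599

Steady state requires s·f(k) = (n + δ)·k, i.e. s·k^α = (n + δ)·k.
Dividing both sides by k: k^(1−α) = s / (n + δ).
k^0.58 = 0.43 / (0.017 + 0.098) = 0.43 / 0.115 = 3.7391
k* = 3.7391^(1/0.58) ≈ 9.7169
y* = (k*)^α = 9.7169^0.42 ≈ 2.5987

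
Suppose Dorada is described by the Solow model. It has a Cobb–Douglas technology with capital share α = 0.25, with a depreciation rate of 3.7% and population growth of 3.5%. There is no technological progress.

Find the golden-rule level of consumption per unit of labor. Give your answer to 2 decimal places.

c_gold ≈ 1.14

At the golden rule, f'(k) = n + δ, so α·k^(α−1) = n + δ and k_gold = (α/(n + δ))^(1/(1−α)).
k_gold = (0.25/0.072)^(1/0.75) = 3.4722^1.3333 ≈ 5.2576
c_gold = f(k_gold) − (n + δ)·k_gold = 1.5142 − 0.072×5.2576 ≈ 1.1357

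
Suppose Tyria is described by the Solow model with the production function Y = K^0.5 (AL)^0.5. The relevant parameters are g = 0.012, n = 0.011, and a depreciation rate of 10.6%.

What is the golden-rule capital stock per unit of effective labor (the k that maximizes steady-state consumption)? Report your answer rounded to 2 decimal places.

The golden rule sets f'(k) = n + g + δ, i.e. α·k^(α−1) = n + g + δ.
So k^(1−α) = α / (n + g + δ) = 0.5 / 0.129 = 3.8760.
k_gold = 3.8760^(1/0.5) ≈ 15.0234

k_gold ≈ 15.02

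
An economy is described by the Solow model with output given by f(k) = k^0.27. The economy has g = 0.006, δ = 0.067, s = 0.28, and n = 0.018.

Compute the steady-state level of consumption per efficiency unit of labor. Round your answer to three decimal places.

c* = 1.091

In steady state, investment equals break-even investment: s·k^α = (n + g + δ)·k.
Dividing both sides by k: k^(1−α) = s / (n + g + δ).
k^0.73 = 0.28 / (0.018 + 0.006 + 0.067) = 0.28 / 0.091 = 3.0769
k* = 3.0769^(1/0.73) ≈ 4.6628
y* = (k*)^α = 4.6628^0.27 ≈ 1.5154
c* = (1 − s)·y* = (1 − 0.28) × 1.5154 ≈ 1.0911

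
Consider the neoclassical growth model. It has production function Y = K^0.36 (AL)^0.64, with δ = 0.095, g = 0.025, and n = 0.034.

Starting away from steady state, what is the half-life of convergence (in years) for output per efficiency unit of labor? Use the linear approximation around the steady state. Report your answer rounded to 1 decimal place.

Near the steady state the convergence rate is λ = (1 − α)(n + g + δ).
λ = (1 − 0.36) × 0.154 = 0.64 × 0.154 = 0.09856
Half-life = ln 2 / λ = 0.6931 / 0.09856 ≈ 7.03 years

half-life ≈ 7.0 years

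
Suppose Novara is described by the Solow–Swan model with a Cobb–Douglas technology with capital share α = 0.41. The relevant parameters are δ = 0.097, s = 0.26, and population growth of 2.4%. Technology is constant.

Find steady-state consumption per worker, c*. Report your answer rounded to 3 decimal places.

c* = 1.259

In steady state, investment equals break-even investment: s·k^α = (n + δ)·k.
Dividing both sides by k: k^(1−α) = s / (n + δ).
k^0.59 = 0.26 / (0.024 + 0.097) = 0.26 / 0.121 = 2.1488
k* = 2.1488^(1/0.59) ≈ 3.6563
y* = (k*)^α = 3.6563^0.41 ≈ 1.7016
c* = (1 − s)·y* = (1 − 0.26) × 1.7016 ≈ 1.2592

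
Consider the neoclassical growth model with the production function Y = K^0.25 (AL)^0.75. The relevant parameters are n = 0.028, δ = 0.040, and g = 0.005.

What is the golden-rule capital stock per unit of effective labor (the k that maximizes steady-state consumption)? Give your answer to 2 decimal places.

k_gold ≈ 5.16

The golden rule sets f'(k) = n + g + δ, i.e. α·k^(α−1) = n + g + δ.
So k^(1−α) = α / (n + g + δ) = 0.25 / 0.073 = 3.4247.
k_gold = 3.4247^(1/0.75) ≈ 5.1621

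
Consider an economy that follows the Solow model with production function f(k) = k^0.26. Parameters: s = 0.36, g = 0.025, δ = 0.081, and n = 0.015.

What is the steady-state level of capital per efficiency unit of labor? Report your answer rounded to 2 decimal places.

In steady state, investment equals break-even investment: s·k^α = (n + g + δ)·k.
Rearranging, k^(1−α) = s / (n + g + δ).
k^0.74 = 0.36 / (0.015 + 0.025 + 0.081) = 0.36 / 0.121 = 2.9752
k* = 2.9752^(1/0.74) ≈ 4.3640

k* = 4.36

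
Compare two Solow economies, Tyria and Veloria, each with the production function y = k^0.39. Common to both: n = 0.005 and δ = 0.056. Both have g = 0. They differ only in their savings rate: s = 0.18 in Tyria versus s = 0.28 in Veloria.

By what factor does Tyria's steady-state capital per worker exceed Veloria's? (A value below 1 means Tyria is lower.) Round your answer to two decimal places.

k*_T / k*_V ≈ 0.48

Steady-state k* = [s/(n + δ)]^(1/(1−α)), so the ratio is [ (s_T/(n + δ)_T) / (s_V/(n + δ)_V) ]^1.6393.
s_T/(n + δ)_T = 0.18/0.061 = 2.9508; s_V/(n + δ)_V = 0.28/0.061 = 4.5902.
Ratio = (2.9508/4.5902)^1.6393 = 0.6428^1.6393 ≈ 0.4846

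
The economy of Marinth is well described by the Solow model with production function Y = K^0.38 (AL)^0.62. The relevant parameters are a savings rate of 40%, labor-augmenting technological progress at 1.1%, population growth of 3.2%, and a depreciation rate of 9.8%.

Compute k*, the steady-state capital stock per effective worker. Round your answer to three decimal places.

At the steady state, Δk = 0, so s·k^α = (n + g + δ)·k.
Dividing both sides by k: k^(1−α) = s / (n + g + δ).
k^0.62 = 0.40 / (0.032 + 0.011 + 0.098) = 0.40 / 0.141 = 2.8369
k* = 2.8369^(1/0.62) ≈ 5.3752

k* = 5.375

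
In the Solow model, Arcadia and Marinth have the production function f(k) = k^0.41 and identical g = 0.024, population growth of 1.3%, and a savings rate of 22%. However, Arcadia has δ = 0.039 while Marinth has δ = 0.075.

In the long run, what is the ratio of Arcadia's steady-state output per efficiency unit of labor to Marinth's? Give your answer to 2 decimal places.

Steady-state y* = [s/(n + g + δ)]^(α/(1−α)), so the ratio is [ (s_A/(n + g + δ)_A) / (s_M/(n + g + δ)_M) ]^0.6949.
s_A/(n + g + δ)_A = 0.22/0.076 = 2.8947; s_M/(n + g + δ)_M = 0.22/0.112 = 1.9643.
Ratio = (2.8947/1.9643)^0.6949 = 1.4737^0.6949 ≈ 1.3093

y*_A / y*_M ≈ 1.31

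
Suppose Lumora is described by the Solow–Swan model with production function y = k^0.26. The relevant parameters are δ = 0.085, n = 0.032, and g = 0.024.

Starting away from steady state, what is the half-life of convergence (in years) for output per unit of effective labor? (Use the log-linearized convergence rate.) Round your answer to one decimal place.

Near the steady state the convergence rate is λ = (1 − α)(n + g + δ).
λ = (1 − 0.26) × 0.141 = 0.74 × 0.141 = 0.10434
Half-life = ln 2 / λ = 0.6931 / 0.10434 ≈ 6.64 years

half-life ≈ 6.6 years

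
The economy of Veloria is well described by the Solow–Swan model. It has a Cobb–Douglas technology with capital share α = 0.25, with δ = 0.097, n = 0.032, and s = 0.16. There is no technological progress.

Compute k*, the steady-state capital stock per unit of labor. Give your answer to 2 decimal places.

At the steady state, Δk = 0, so s·k^α = (n + δ)·k.
Rearranging, k^(1−α) = s / (n + δ).
k^0.75 = 0.16 / (0.032 + 0.097) = 0.16 / 0.129 = 1.2403
k* = 1.2403^(1/0.75) ≈ 1.3326

k* = 1.33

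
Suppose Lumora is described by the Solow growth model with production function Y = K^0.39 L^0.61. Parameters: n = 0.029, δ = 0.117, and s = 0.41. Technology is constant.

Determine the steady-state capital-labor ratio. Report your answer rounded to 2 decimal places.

k* = 5.43

In steady state, investment equals break-even investment: s·k^α = (n + δ)·k.
Dividing both sides by k: k^(1−α) = s / (n + δ).
k^0.61 = 0.41 / (0.029 + 0.117) = 0.41 / 0.146 = 2.8082
k* = 2.8082^(1/0.61) ≈ 5.4341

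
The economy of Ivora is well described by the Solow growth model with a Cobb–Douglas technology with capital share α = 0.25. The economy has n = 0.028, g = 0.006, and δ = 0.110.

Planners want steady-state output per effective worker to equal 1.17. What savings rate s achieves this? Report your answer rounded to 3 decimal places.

In steady state, investment equals break-even investment: s·k^α = (n + g + δ)·k.
Since y* = [s/(n + g + δ)]^(α/(1−α)), we have s/(n + g + δ) = (y*)^((1−α)/α) = 1.17^3 = 1.6016.
Therefore s = 1.6016 × (n + g + δ) = 1.6016 × 0.144 = 0.2306.

s ≈ 0.231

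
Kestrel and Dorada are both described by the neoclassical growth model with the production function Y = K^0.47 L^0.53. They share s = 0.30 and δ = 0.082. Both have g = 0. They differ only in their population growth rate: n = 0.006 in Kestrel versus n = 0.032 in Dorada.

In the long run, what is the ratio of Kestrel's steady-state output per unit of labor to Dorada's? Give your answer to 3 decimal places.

ratio ≈ 1.258

Steady-state y* = [s/(n + δ)]^(α/(1−α)), so the ratio is [ (s_K/(n + δ)_K) / (s_D/(n + δ)_D) ]^0.8868.
s_K/(n + δ)_K = 0.30/0.088 = 3.4091; s_D/(n + δ)_D = 0.30/0.114 = 2.6316.
Ratio = (3.4091/2.6316)^0.8868 = 1.2954^0.8868 ≈ 1.2580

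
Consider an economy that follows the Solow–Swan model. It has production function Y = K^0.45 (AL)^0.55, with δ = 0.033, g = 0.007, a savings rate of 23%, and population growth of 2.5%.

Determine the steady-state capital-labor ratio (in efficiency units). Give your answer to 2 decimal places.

k* ≈ 9.95

At the steady state, Δk = 0, so s·k^α = (n + g + δ)·k.
Rearranging, k^(1−α) = s / (n + g + δ).
k^0.55 = 0.23 / (0.025 + 0.007 + 0.033) = 0.23 / 0.065 = 3.5385
k* = 3.5385^(1/0.55) ≈ 9.9507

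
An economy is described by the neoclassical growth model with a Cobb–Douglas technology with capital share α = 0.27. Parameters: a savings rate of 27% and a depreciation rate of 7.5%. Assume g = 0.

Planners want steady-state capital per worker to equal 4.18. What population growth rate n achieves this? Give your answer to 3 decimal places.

In steady state, investment equals break-even investment: s·k^α = (n + δ)·k.
So s / (n + δ) = (k*)^(1−α) = 4.18^0.73 = 2.8409.
Therefore n + δ = s / 2.8409 = 0.27 / 2.8409 = 0.0950, so n = 0.0950 − 0.075 = 0.0200.

n ≈ 0.020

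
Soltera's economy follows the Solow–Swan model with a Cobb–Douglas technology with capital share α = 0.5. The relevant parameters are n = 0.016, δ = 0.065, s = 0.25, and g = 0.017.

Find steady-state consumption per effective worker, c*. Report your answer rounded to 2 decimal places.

c* = 1.91

At the steady state, Δk = 0, so s·k^α = (n + g + δ)·k.
Dividing both sides by k: k^(1−α) = s / (n + g + δ).
k^0.5 = 0.25 / (0.016 + 0.017 + 0.065) = 0.25 / 0.098 = 2.5510
k* = 2.5510^(1/0.5) ≈ 6.5076
y* = (k*)^α = 6.5076^0.5 ≈ 2.5510
c* = (1 − s)·y* = (1 − 0.25) × 2.5510 ≈ 1.9133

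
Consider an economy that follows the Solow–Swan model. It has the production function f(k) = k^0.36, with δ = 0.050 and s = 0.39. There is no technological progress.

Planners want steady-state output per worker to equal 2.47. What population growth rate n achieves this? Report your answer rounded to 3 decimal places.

n ≈ 0.028

At the steady state, Δk = 0, so s·k^α = (n + δ)·k.
Since y* = [s/(n + δ)]^(α/(1−α)), we have s/(n + δ) = (y*)^((1−α)/α) = 2.47^1.7778 = 4.9904.
Therefore n + δ = s / 4.9904 = 0.39 / 4.9904 = 0.0782, so n = 0.0782 − 0.050 = 0.0282.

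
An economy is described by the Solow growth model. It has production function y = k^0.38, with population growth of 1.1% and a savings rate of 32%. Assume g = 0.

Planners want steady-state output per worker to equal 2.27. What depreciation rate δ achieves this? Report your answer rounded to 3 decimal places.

δ ≈ 0.073

Steady state requires s·f(k) = (n + δ)·k, i.e. s·k^α = (n + δ)·k.
Since y* = [s/(n + δ)]^(α/(1−α)), we have s/(n + δ) = (y*)^((1−α)/α) = 2.27^1.6316 = 3.8097.
Therefore n + δ = s / 3.8097 = 0.32 / 3.8097 = 0.0840, so δ = 0.0840 − 0.011 = 0.0730.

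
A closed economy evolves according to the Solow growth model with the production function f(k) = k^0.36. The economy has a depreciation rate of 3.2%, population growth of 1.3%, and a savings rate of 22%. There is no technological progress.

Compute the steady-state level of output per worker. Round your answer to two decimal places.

y* = 2.44

Steady state requires s·f(k) = (n + δ)·k, i.e. s·k^α = (n + δ)·k.
Rearranging, k^(1−α) = s / (n + δ).
k^0.64 = 0.22 / (0.013 + 0.032) = 0.22 / 0.045 = 4.8889
k* = 4.8889^(1/0.64) ≈ 11.9369
y* = (k*)^α = 11.9369^0.36 ≈ 2.4416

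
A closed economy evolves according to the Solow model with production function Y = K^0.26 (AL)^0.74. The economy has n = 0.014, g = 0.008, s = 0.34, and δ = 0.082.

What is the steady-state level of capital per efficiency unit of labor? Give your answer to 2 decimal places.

Steady state requires s·f(k) = (n + g + δ)·k, i.e. s·k^α = (n + g + δ)·k.
Dividing both sides by k: k^(1−α) = s / (n + g + δ).
k^0.74 = 0.34 / (0.014 + 0.008 + 0.082) = 0.34 / 0.104 = 3.2692
k* = 3.2692^(1/0.74) ≈ 4.9567

k* = 4.96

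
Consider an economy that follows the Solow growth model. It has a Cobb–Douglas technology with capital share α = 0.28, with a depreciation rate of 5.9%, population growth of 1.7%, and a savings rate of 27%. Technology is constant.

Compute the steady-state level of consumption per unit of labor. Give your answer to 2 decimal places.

c* ≈ 1.20

Steady state requires s·f(k) = (n + δ)·k, i.e. s·k^α = (n + δ)·k.
Dividing both sides by k: k^(1−α) = s / (n + δ).
k^0.72 = 0.27 / (0.017 + 0.059) = 0.27 / 0.076 = 3.5526
k* = 3.5526^(1/0.72) ≈ 5.8163
y* = (k*)^α = 5.8163^0.28 ≈ 1.6372
c* = (1 − s)·y* = (1 − 0.27) × 1.6372 ≈ 1.1952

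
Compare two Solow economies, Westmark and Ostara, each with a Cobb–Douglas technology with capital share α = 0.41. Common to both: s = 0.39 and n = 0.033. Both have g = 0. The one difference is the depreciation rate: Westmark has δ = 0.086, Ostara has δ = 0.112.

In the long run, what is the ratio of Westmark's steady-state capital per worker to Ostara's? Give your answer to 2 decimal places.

k*_W / k*_O ≈ 1.40

Steady-state k* = [s/(n + δ)]^(1/(1−α)), so the ratio is [ (s_W/(n + δ)_W) / (s_O/(n + δ)_O) ]^1.6949.
s_W/(n + δ)_W = 0.39/0.119 = 3.2773; s_O/(n + δ)_O = 0.39/0.145 = 2.6897.
Ratio = (3.2773/2.6897)^1.6949 = 1.2185^1.6949 ≈ 1.3979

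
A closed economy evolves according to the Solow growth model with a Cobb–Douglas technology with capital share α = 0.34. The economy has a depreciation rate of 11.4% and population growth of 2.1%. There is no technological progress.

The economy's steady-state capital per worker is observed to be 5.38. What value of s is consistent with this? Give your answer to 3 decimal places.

In steady state, investment equals break-even investment: s·k^α = (n + δ)·k.
So s / (n + δ) = (k*)^(1−α) = 5.38^0.66 = 3.0361.
Therefore s = 3.0361 × (n + δ) = 3.0361 × 0.135 = 0.4099.

s ≈ 0.410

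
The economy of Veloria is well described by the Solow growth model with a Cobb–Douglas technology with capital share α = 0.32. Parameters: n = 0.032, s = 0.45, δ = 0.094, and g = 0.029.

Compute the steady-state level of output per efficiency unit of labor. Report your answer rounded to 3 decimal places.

At the steady state, Δk = 0, so s·k^α = (n + g + δ)·k.
Rearranging, k^(1−α) = s / (n + g + δ).
k^0.68 = 0.45 / (0.032 + 0.029 + 0.094) = 0.45 / 0.155 = 2.9032
k* = 2.9032^(1/0.68) ≈ 4.7940
y* = (k*)^α = 4.7940^0.32 ≈ 1.6513

y* = 1.651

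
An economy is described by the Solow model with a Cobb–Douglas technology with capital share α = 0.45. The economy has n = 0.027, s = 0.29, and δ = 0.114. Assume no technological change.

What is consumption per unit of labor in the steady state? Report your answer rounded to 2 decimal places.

At the steady state, Δk = 0, so s·k^α = (n + δ)·k.
Dividing both sides by k: k^(1−α) = s / (n + δ).
k^0.55 = 0.29 / (0.027 + 0.114) = 0.29 / 0.141 = 2.0567
k* = 2.0567^(1/0.55) ≈ 3.7102
y* = (k*)^α = 3.7102^0.45 ≈ 1.8040
c* = (1 − s)·y* = (1 − 0.29) × 1.8040 ≈ 1.2808

c* = 1.28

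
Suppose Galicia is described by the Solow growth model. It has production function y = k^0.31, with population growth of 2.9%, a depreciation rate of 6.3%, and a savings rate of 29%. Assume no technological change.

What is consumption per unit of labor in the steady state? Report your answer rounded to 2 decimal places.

Steady state requires s·f(k) = (n + δ)·k, i.e. s·k^α = (n + δ)·k.
Rearranging, k^(1−α) = s / (n + δ).
k^0.69 = 0.29 / (0.029 + 0.063) = 0.29 / 0.092 = 3.1522
k* = 3.1522^(1/0.69) ≈ 5.2799
y* = (k*)^α = 5.2799^0.31 ≈ 1.6750
c* = (1 − s)·y* = (1 − 0.29) × 1.6750 ≈ 1.1893

c* ≈ 1.19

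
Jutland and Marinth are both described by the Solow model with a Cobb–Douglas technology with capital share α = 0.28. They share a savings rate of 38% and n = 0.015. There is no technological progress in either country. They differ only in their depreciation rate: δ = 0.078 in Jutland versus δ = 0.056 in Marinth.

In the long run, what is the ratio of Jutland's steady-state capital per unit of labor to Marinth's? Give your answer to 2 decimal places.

k*_J / k*_M ≈ 0.69

Steady-state k* = [s/(n + δ)]^(1/(1−α)), so the ratio is [ (s_J/(n + δ)_J) / (s_M/(n + δ)_M) ]^1.3889.
s_J/(n + δ)_J = 0.38/0.093 = 4.0860; s_M/(n + δ)_M = 0.38/0.071 = 5.3521.
Ratio = (4.0860/5.3521)^1.3889 = 0.7634^1.3889 ≈ 0.6873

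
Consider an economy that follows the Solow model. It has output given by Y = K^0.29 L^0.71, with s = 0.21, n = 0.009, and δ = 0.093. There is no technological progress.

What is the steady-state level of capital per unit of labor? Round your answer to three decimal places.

At the steady state, Δk = 0, so s·k^α = (n + δ)·k.
Rearranging, k^(1−α) = s / (n + δ).
k^0.71 = 0.21 / (0.009 + 0.093) = 0.21 / 0.102 = 2.0588
k* = 2.0588^(1/0.71) ≈ 2.7651

k* ≈ 2.765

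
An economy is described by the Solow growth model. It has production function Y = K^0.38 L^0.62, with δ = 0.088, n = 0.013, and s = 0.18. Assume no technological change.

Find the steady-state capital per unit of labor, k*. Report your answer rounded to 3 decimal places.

In steady state, investment equals break-even investment: s·k^α = (n + δ)·k.
Dividing both sides by k: k^(1−α) = s / (n + δ).
k^0.62 = 0.18 / (0.013 + 0.088) = 0.18 / 0.101 = 1.7822
k* = 1.7822^(1/0.62) ≈ 2.5396

k* ≈ 2.540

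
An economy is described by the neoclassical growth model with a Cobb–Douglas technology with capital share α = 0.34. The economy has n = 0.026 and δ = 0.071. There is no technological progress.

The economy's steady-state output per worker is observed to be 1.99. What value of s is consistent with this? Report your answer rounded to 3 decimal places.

Steady state requires s·f(k) = (n + δ)·k, i.e. s·k^α = (n + δ)·k.
Since y* = [s/(n + δ)]^(α/(1−α)), we have s/(n + δ) = (y*)^((1−α)/α) = 1.99^1.9412 = 3.8031.
Therefore s = 3.8031 × (n + δ) = 3.8031 × 0.097 = 0.3689.

s ≈ 0.369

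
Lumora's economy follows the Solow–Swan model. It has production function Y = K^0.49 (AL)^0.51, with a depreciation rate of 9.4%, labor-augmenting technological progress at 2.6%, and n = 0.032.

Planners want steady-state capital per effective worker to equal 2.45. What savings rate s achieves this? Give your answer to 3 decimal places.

s ≈ 0.240

Steady state requires s·f(k) = (n + g + δ)·k, i.e. s·k^α = (n + g + δ)·k.
So s / (n + g + δ) = (k*)^(1−α) = 2.45^0.51 = 1.5793.
Therefore s = 1.5793 × (n + g + δ) = 1.5793 × 0.152 = 0.2401.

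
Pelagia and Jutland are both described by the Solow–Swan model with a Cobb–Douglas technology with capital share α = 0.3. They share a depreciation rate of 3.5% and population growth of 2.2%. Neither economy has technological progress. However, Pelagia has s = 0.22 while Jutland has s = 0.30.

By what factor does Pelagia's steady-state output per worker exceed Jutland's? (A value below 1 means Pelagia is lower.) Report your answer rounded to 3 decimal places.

ratio ≈ 0.876

Steady-state y* = [s/(n + δ)]^(α/(1−α)), so the ratio is [ (s_P/(n + δ)_P) / (s_J/(n + δ)_J) ]^0.4286.
s_P/(n + δ)_P = 0.22/0.057 = 3.8596; s_J/(n + δ)_J = 0.30/0.057 = 5.2632.
Ratio = (3.8596/5.2632)^0.4286 = 0.7333^0.4286 ≈ 0.8755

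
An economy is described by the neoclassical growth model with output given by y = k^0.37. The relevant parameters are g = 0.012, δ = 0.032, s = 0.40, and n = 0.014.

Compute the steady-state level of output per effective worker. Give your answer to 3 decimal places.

y* = 3.108

Steady state requires s·f(k) = (n + g + δ)·k, i.e. s·k^α = (n + g + δ)·k.
Dividing both sides by k: k^(1−α) = s / (n + g + δ).
k^0.63 = 0.40 / (0.014 + 0.012 + 0.032) = 0.40 / 0.058 = 6.8966
k* = 6.8966^(1/0.63) ≈ 21.4371
y* = (k*)^α = 21.4371^0.37 ≈ 3.1084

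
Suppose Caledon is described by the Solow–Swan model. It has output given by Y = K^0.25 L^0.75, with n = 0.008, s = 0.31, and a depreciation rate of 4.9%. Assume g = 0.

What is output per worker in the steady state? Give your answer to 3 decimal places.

Steady state requires s·f(k) = (n + δ)·k, i.e. s·k^α = (n + δ)·k.
Dividing both sides by k: k^(1−α) = s / (n + δ).
k^0.75 = 0.31 / (0.008 + 0.049) = 0.31 / 0.057 = 5.4386
k* = 5.4386^(1/0.75) ≈ 9.5642
y* = (k*)^α = 9.5642^0.25 ≈ 1.7586

y* = 1.759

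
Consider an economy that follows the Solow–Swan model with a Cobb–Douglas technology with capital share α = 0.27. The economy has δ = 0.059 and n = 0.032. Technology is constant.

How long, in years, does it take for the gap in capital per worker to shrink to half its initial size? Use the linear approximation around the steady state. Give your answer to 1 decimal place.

Near the steady state the convergence rate is λ = (1 − α)(n + δ).
λ = (1 − 0.27) × 0.091 = 0.73 × 0.091 = 0.06643
Half-life = ln 2 / λ = 0.6931 / 0.06643 ≈ 10.43 years

half-life ≈ 10.4 years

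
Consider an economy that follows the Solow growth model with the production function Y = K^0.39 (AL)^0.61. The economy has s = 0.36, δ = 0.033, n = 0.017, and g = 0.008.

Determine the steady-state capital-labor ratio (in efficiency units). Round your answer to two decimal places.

Steady state requires s·f(k) = (n + g + δ)·k, i.e. s·k^α = (n + g + δ)·k.
Dividing both sides by k: k^(1−α) = s / (n + g + δ).
k^0.61 = 0.36 / (0.017 + 0.008 + 0.033) = 0.36 / 0.058 = 6.2069
k* = 6.2069^(1/0.61) ≈ 19.9432

k* = 19.94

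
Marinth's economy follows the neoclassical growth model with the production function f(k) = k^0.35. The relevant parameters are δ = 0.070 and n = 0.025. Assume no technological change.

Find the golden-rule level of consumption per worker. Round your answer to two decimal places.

c_gold ≈ 1.31

At the golden rule, f'(k) = n + δ, so α·k^(α−1) = n + δ and k_gold = (α/(n + δ))^(1/(1−α)).
k_gold = (0.35/0.095)^(1/0.65) = 3.6842^1.5385 ≈ 7.4357
c_gold = f(k_gold) − (n + δ)·k_gold = 2.0182 − 0.095×7.4357 ≈ 1.3118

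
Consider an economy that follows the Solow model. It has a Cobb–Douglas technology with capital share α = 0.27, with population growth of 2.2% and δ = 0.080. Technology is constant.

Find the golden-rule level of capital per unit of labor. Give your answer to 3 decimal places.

The golden rule sets f'(k) = n + δ, i.e. α·k^(α−1) = n + δ.
So k^(1−α) = α / (n + δ) = 0.27 / 0.102 = 2.6471.
k_gold = 2.6471^(1/0.73) ≈ 3.7944

k_gold ≈ 3.794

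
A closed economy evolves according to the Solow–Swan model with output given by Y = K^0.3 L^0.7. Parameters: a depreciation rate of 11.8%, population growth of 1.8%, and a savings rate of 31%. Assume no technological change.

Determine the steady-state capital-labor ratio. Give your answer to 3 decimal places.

In steady state, investment equals break-even investment: s·k^α = (n + δ)·k.
Dividing both sides by k: k^(1−α) = s / (n + δ).
k^0.7 = 0.31 / (0.018 + 0.118) = 0.31 / 0.136 = 2.2794
k* = 2.2794^(1/0.7) ≈ 3.2447

k* = 3.245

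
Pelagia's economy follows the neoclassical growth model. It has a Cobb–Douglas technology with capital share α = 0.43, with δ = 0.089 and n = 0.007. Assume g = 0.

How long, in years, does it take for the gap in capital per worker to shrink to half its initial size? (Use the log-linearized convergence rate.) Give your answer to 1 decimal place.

Near the steady state the convergence rate is λ = (1 − α)(n + δ).
λ = (1 − 0.43) × 0.096 = 0.57 × 0.096 = 0.05472
Half-life = ln 2 / λ = 0.6931 / 0.05472 ≈ 12.67 years

about 12.7 years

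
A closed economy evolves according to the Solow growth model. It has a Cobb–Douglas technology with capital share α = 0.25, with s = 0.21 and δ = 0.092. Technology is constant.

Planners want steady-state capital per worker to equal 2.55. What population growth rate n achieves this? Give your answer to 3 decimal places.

Steady state requires s·f(k) = (n + δ)·k, i.e. s·k^α = (n + δ)·k.
So s / (n + δ) = (k*)^(1−α) = 2.55^0.75 = 2.0179.
Therefore n + δ = s / 2.0179 = 0.21 / 2.0179 = 0.1041, so n = 0.1041 − 0.092 = 0.0121.

n ≈ 0.012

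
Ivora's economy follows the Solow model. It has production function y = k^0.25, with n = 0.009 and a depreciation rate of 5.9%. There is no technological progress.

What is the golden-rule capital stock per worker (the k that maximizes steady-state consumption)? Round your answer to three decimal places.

The golden rule sets f'(k) = n + δ, i.e. α·k^(α−1) = n + δ.
So k^(1−α) = α / (n + δ) = 0.25 / 0.068 = 3.6765.
k_gold = 3.6765^(1/0.75) ≈ 5.6743

k_gold ≈ 5.674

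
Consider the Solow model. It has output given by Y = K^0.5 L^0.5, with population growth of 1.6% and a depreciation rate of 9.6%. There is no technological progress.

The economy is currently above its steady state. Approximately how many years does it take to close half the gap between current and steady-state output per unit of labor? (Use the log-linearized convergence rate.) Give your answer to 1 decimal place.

t_½ ≈ 12.4 years

Near the steady state the convergence rate is λ = (1 − α)(n + δ).
λ = (1 − 0.5) × 0.112 = 0.5 × 0.112 = 0.0560
Half-life = ln 2 / λ = 0.6931 / 0.0560 ≈ 12.38 years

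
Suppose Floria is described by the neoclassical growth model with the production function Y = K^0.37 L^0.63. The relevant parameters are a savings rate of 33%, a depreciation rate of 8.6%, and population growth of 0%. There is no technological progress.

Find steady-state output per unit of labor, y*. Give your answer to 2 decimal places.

At the steady state, Δk = 0, so s·k^α = (n + δ)·k.
Dividing both sides by k: k^(1−α) = s / (n + δ).
k^0.63 = 0.33 / (0.000 + 0.086) = 0.33 / 0.086 = 3.8372
k* = 3.8372^(1/0.63) ≈ 8.4529
y* = (k*)^α = 8.4529^0.37 ≈ 2.2029

y* = 2.20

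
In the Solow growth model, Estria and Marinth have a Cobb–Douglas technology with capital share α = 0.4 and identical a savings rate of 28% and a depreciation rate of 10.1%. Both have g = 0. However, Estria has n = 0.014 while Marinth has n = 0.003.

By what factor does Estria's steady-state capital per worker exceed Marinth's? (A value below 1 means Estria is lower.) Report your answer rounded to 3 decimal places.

k*_E / k*_M ≈ 0.846

Steady-state k* = [s/(n + δ)]^(1/(1−α)), so the ratio is [ (s_E/(n + δ)_E) / (s_M/(n + δ)_M) ]^1.6667.
s_E/(n + δ)_E = 0.28/0.115 = 2.4348; s_M/(n + δ)_M = 0.28/0.104 = 2.6923.
Ratio = (2.4348/2.6923)^1.6667 = 0.9044^1.6667 ≈ 0.8458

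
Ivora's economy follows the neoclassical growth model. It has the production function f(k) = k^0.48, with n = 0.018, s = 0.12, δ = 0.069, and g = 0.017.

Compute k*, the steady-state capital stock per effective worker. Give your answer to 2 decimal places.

k* ≈ 1.32

At the steady state, Δk = 0, so s·k^α = (n + g + δ)·k.
Dividing both sides by k: k^(1−α) = s / (n + g + δ).
k^0.52 = 0.12 / (0.018 + 0.017 + 0.069) = 0.12 / 0.104 = 1.1538
k* = 1.1538^(1/0.52) ≈ 1.3167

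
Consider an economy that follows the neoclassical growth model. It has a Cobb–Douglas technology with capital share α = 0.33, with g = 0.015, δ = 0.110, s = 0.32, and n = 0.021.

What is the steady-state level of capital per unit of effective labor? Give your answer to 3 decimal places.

At the steady state, Δk = 0, so s·k^α = (n + g + δ)·k.
Dividing both sides by k: k^(1−α) = s / (n + g + δ).
k^0.67 = 0.32 / (0.021 + 0.015 + 0.110) = 0.32 / 0.146 = 2.1918
k* = 2.1918^(1/0.67) ≈ 3.2260

k* ≈ 3.226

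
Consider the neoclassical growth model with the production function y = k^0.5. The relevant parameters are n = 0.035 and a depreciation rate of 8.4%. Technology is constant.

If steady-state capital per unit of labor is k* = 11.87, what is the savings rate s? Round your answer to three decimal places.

s ≈ 0.410

At the steady state, Δk = 0, so s·k^α = (n + δ)·k.
So s / (n + δ) = (k*)^(1−α) = 11.87^0.5 = 3.4453.
Therefore s = 3.4453 × (n + δ) = 3.4453 × 0.119 = 0.4100.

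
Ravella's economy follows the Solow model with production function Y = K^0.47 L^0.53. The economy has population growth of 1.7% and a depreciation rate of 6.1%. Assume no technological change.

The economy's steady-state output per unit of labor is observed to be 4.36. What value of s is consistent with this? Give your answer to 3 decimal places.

In steady state, investment equals break-even investment: s·k^α = (n + δ)·k.
Since y* = [s/(n + δ)]^(α/(1−α)), we have s/(n + δ) = (y*)^((1−α)/α) = 4.36^1.1277 = 5.2620.
Therefore s = 5.2620 × (n + δ) = 5.2620 × 0.078 = 0.4104.

s ≈ 0.410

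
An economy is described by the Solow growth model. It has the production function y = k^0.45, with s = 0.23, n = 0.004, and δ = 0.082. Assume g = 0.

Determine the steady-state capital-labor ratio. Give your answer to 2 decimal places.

Steady state requires s·f(k) = (n + δ)·k, i.e. s·k^α = (n + δ)·k.
Rearranging, k^(1−α) = s / (n + δ).
k^0.55 = 0.23 / (0.004 + 0.082) = 0.23 / 0.086 = 2.6744
k* = 2.6744^(1/0.55) ≈ 5.9810

k* ≈ 5.98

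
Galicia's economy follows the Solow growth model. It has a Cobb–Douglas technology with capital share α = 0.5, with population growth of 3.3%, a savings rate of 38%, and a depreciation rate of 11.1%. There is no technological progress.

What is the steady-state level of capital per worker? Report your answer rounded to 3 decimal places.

k* ≈ 6.964

Steady state requires s·f(k) = (n + δ)·k, i.e. s·k^α = (n + δ)·k.
Dividing both sides by k: k^(1−α) = s / (n + δ).
k^0.5 = 0.38 / (0.033 + 0.111) = 0.38 / 0.144 = 2.6389
k* = 2.6389^(1/0.5) ≈ 6.9638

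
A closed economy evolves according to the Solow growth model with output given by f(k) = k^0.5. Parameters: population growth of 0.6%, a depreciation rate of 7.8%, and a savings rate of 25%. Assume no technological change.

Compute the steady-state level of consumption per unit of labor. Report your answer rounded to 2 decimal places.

c* ≈ 2.23

In steady state, investment equals break-even investment: s·k^α = (n + δ)·k.
Dividing both sides by k: k^(1−α) = s / (n + δ).
k^0.5 = 0.25 / (0.006 + 0.078) = 0.25 / 0.084 = 2.9762
k* = 2.9762^(1/0.5) ≈ 8.8578
y* = (k*)^α = 8.8578^0.5 ≈ 2.9762
c* = (1 − s)·y* = (1 − 0.25) × 2.9762 ≈ 2.2322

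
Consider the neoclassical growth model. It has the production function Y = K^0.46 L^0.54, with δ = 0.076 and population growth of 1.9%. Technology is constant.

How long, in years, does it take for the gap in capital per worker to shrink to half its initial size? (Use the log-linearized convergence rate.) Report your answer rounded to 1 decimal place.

Near the steady state the convergence rate is λ = (1 − α)(n + δ).
λ = (1 − 0.46) × 0.095 = 0.54 × 0.095 = 0.0513
Half-life = ln 2 / λ = 0.6931 / 0.0513 ≈ 13.51 years

about 13.5 years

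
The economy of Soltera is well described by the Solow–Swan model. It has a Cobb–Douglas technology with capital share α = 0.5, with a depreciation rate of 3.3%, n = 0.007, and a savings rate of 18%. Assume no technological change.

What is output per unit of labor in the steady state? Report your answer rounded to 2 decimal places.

y* ≈ 4.50

In steady state, investment equals break-even investment: s·k^α = (n + δ)·k.
Dividing both sides by k: k^(1−α) = s / (n + δ).
k^0.5 = 0.18 / (0.007 + 0.033) = 0.18 / 0.040 = 4.5000
k* = 4.5000^(1/0.5) ≈ 20.2500
y* = (k*)^α = 20.2500^0.5 ≈ 4.5000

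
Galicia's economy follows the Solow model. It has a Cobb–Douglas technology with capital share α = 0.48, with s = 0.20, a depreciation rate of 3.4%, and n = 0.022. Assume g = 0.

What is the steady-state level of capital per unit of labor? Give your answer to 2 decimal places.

k* = 11.57

Steady state requires s·f(k) = (n + δ)·k, i.e. s·k^α = (n + δ)·k.
Rearranging, k^(1−α) = s / (n + δ).
k^0.52 = 0.20 / (0.022 + 0.034) = 0.20 / 0.056 = 3.5714
k* = 3.5714^(1/0.52) ≈ 11.5651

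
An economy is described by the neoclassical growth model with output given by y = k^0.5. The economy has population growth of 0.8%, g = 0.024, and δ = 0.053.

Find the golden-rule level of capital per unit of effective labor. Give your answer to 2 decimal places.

k_gold ≈ 34.60

The golden rule sets f'(k) = n + g + δ, i.e. α·k^(α−1) = n + g + δ.
So k^(1−α) = α / (n + g + δ) = 0.5 / 0.085 = 5.8824.
k_gold = 5.8824^(1/0.5) ≈ 34.6026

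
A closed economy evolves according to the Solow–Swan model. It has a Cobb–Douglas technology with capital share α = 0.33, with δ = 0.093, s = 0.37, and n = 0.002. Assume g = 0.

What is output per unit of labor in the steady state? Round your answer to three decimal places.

In steady state, investment equals break-even investment: s·k^α = (n + δ)·k.
Rearranging, k^(1−α) = s / (n + δ).
k^0.67 = 0.37 / (0.002 + 0.093) = 0.37 / 0.095 = 3.8947
k* = 3.8947^(1/0.67) ≈ 7.6086
y* = (k*)^α = 7.6086^0.33 ≈ 1.9536

y* = 1.954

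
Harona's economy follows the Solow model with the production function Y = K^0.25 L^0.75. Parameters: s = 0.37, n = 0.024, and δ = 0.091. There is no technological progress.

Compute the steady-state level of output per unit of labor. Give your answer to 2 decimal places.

At the steady state, Δk = 0, so s·k^α = (n + δ)·k.
Rearranging, k^(1−α) = s / (n + δ).
k^0.75 = 0.37 / (0.024 + 0.091) = 0.37 / 0.115 = 3.2174
k* = 3.2174^(1/0.75) ≈ 4.7498
y* = (k*)^α = 4.7498^0.25 ≈ 1.4763

y* ≈ 1.48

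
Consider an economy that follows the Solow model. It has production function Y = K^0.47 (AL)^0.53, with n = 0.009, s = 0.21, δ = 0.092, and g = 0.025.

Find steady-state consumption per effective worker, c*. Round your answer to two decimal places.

At the steady state, Δk = 0, so s·k^α = (n + g + δ)·k.
Dividing both sides by k: k^(1−α) = s / (n + g + δ).
k^0.53 = 0.21 / (0.009 + 0.025 + 0.092) = 0.21 / 0.126 = 1.6667
k* = 1.6667^(1/0.53) ≈ 2.6218
y* = (k*)^α = 2.6218^0.47 ≈ 1.5730
c* = (1 − s)·y* = (1 − 0.21) × 1.5730 ≈ 1.2427

c* ≈ 1.24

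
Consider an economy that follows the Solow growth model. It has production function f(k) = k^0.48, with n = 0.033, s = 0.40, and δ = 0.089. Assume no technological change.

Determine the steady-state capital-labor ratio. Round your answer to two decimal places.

k* ≈ 9.81

Steady state requires s·f(k) = (n + δ)·k, i.e. s·k^α = (n + δ)·k.
Rearranging, k^(1−α) = s / (n + δ).
k^0.52 = 0.40 / (0.033 + 0.089) = 0.40 / 0.122 = 3.2787
k* = 3.2787^(1/0.52) ≈ 9.8115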